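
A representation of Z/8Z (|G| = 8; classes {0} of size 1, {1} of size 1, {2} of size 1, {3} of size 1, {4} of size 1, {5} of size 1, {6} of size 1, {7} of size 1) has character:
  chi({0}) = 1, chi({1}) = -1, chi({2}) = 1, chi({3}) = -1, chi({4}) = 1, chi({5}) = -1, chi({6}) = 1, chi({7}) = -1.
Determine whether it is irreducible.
Irreducible: <chi, chi> = 1.

Working: <chi, chi> = (1/|G|) sum_C |C| * |chi(C)|^2 = (1/8)[1*|1|^2 + 1*|-1|^2 + 1*|1|^2 + 1*|-1|^2 + 1*|1|^2 + 1*|-1|^2 + 1*|1|^2 + 1*|-1|^2]
  = (1/8)[(1) + (1) + (1) + (1) + (1) + (1) + (1) + (1)] = 8/8 = 1.
(Exp terms are combined using exp(i*s)*conj(exp(i*t)) = exp(i*(s-t)), and sums of them are collapsed using the identity that for every m > 1 the m distinct m-th roots of unity sum to 0, e.g. 1 + exp(2*I*pi/3) + exp(-2*I*pi/3) = 0.)
A character is irreducible iff <chi, chi> = 1, so this representation is irreducible.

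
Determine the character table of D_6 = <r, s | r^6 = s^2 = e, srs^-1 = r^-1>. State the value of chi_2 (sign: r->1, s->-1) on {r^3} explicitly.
Conjugacy classes: {e} of size 1, {r^3} of size 1, {r^1, r^5} of size 2, {r^2, r^4} of size 2, {s, sr^2, ...} of size 3, {sr, sr^3, ...} of size 3.
Character table:
  irrep \ class              {e} (size 1)  {r^3} (size 1)  {r^1, r^5} (size 2)  {r^2, r^4} (size 2)  {s, sr^2, ...} (size 3)  {sr, sr^3, ...} (size 3)
  chi_1 (triv)               1             1               1                    1                    1                        1                       
  chi_2 (sign: r->1, s->-1)  1             1               1                    1                    -1                       -1                      
  chi_3 (r->-1, s->1)        1             -1              -1                   1                    1                        -1                      
  chi_4 (r->-1, s->-1)       1             -1              -1                   1                    -1                       1                       
  chi_5 (2d, j=1)            2             -2              1                    -1                   0                        0                       
  chi_6 (2d, j=2)            2             2               -1                   -1                   0                        0                       

Spot check: chi_2 (sign: r->1, s->-1) on {r^3} = 1.

Reasoning: D_6 has order 2*6 = 12 with 6 conjugacy classes, hence 6 irreducibles. Sum of squared dims 1 + 1 + 1 + 1 + 4 + 4 = 12 = |G|. Linear characters come from the abelianisation; the 2-dimensional irreps have character r^k -> 2*cos(2*pi*j*k/6), reflections -> 0.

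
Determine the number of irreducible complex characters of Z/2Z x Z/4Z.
8

Explanation: The number of irreducible complex representations of a finite group equals its number of conjugacy classes. Z/2Z x Z/4Z is abelian of order 8, so every element is its own conjugacy class: 8 classes, so Z/2Z x Z/4Z (order 8) has exactly 8 irreducible complex representations.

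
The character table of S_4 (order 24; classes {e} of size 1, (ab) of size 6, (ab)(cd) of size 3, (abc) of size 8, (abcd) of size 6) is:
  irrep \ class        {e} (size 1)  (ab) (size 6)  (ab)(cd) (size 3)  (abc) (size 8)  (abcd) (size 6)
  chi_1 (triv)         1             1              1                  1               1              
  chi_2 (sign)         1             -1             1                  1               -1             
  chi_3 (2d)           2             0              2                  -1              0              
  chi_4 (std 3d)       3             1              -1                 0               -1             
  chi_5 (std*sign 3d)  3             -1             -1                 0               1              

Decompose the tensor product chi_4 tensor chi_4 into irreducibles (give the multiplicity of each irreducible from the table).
chi_4 tensor chi_4 = chi_1 + chi_3 + chi_4 + chi_5 (all other irreducibles have multiplicity 0).

Derivation: The character of a tensor product is the pointwise product (chi_4 * chi_4)(C) = chi_4(C) * chi_4(C):
  {e}: (3)*(3), (ab): (1)*(1), (ab)(cd): (-1)*(-1), (abc): (0)*(0), (abcd): (-1)*(-1)
so (chi_4 * chi_4) takes values
  {e} -> 9, (ab) -> 1, (ab)(cd) -> 1, (abc) -> 0, (abcd) -> 1.
Now take the inner product of this character with each irreducible chi from the table, <chi_4*chi_4, chi> = (1/24) sum_C |C| (chi_4*chi_4)(C) conj(chi(C)):
  <chi_4*chi_4, chi_1> = (1/24)[1*(9)*conj(1) + 6*(1)*conj(1) + 3*(1)*conj(1) + 8*(0)*conj(1) + 6*(1)*conj(1)]
      = (1/24)[(9) + (6) + (3) + (0) + (6)] = 24/24 = 1
  <chi_4*chi_4, chi_2> = (1/24)[1*(9)*conj(1) + 6*(1)*conj(-1) + 3*(1)*conj(1) + 8*(0)*conj(1) + 6*(1)*conj(-1)]
      = (1/24)[(9) + (-6) + (3) + (0) + (-6)] = 0/24 = 0
  <chi_4*chi_4, chi_3> = (1/24)[1*(9)*conj(2) + 6*(1)*conj(0) + 3*(1)*conj(2) + 8*(0)*conj(-1) + 6*(1)*conj(0)]
      = (1/24)[(18) + (0) + (6) + (0) + (0)] = 24/24 = 1
  <chi_4*chi_4, chi_4> = (1/24)[1*(9)*conj(3) + 6*(1)*conj(1) + 3*(1)*conj(-1) + 8*(0)*conj(0) + 6*(1)*conj(-1)]
      = (1/24)[(27) + (6) + (-3) + (0) + (-6)] = 24/24 = 1
  <chi_4*chi_4, chi_5> = (1/24)[1*(9)*conj(3) + 6*(1)*conj(-1) + 3*(1)*conj(-1) + 8*(0)*conj(0) + 6*(1)*conj(1)]
      = (1/24)[(27) + (-6) + (-3) + (0) + (6)] = 24/24 = 1
Hence the multiplicities are chi_1: 1, chi_3: 1, chi_4: 1, chi_5: 1. Dimension check: dim(chi_4)*dim(chi_4) = 3*3 = 9 and sum (mult * dim) = 1*1 + 1*2 + 1*3 + 1*3 = 9.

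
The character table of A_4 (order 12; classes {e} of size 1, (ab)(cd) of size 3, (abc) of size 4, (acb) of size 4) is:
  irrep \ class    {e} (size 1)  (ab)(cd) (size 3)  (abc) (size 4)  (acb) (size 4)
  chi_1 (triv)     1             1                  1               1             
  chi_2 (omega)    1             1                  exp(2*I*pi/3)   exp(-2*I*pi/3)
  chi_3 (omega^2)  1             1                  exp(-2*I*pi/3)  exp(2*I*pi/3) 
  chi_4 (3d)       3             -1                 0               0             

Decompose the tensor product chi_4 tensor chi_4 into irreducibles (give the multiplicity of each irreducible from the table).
chi_4 tensor chi_4 = chi_1 + chi_2 + chi_3 + 2*chi_4 (all other irreducibles have multiplicity 0).

Derivation: The character of a tensor product is the pointwise product (chi_4 * chi_4)(C) = chi_4(C) * chi_4(C):
  {e}: (3)*(3), (ab)(cd): (-1)*(-1), (abc): (0)*(0), (acb): (0)*(0)
so (chi_4 * chi_4) takes values
  {e} -> 9, (ab)(cd) -> 1, (abc) -> 0, (acb) -> 0.
Now take the inner product of this character with each irreducible chi from the table, <chi_4*chi_4, chi> = (1/12) sum_C |C| (chi_4*chi_4)(C) conj(chi(C)):
  <chi_4*chi_4, chi_1> = (1/12)[1*(9)*conj(1) + 3*(1)*conj(1) + 4*(0)*conj(1) + 4*(0)*conj(1)]
      = (1/12)[(9) + (3) + (0) + (0)] = 12/12 = 1
  <chi_4*chi_4, chi_2> = (1/12)[1*(9)*conj(1) + 3*(1)*conj(1) + 4*(0)*conj(exp(2*I*pi/3)) + 4*(0)*conj(exp(-2*I*pi/3))]
      = (1/12)[(9) + (3) + (0) + (0)] = 12/12 = 1
  <chi_4*chi_4, chi_3> = (1/12)[1*(9)*conj(1) + 3*(1)*conj(1) + 4*(0)*conj(exp(-2*I*pi/3)) + 4*(0)*conj(exp(2*I*pi/3))]
      = (1/12)[(9) + (3) + (0) + (0)] = 12/12 = 1
  <chi_4*chi_4, chi_4> = (1/12)[1*(9)*conj(3) + 3*(1)*conj(-1) + 4*(0)*conj(0) + 4*(0)*conj(0)]
      = (1/12)[(27) + (-3) + (0) + (0)] = 24/12 = 2
(Exp terms are combined using exp(i*s)*conj(exp(i*t)) = exp(i*(s-t)), and sums of them are collapsed using the identity that for every m > 1 the m distinct m-th roots of unity sum to 0, e.g. 1 + exp(2*I*pi/3) + exp(-2*I*pi/3) = 0.)
Hence the multiplicities are chi_1: 1, chi_2: 1, chi_3: 1, chi_4: 2. Dimension check: dim(chi_4)*dim(chi_4) = 3*3 = 9 and sum (mult * dim) = 1*1 + 1*1 + 1*1 + 2*3 = 9.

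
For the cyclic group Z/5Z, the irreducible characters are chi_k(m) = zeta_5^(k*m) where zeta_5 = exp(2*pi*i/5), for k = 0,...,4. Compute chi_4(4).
chi_4(4) = zeta_5^16 = exp(2*I*pi/5)

Details: chi_4(4) = zeta_5^(4*4) = zeta_5^16. Since zeta_5^5 = 1, this equals zeta_5^1 = exp(2*pi*i*1/5) = exp(2*I*pi/5).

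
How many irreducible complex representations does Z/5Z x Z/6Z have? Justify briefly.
30

Explanation: The number of irreducible complex representations of a finite group equals its number of conjugacy classes. Z/5Z x Z/6Z is abelian of order 30, so every element is its own conjugacy class: 30 classes, so Z/5Z x Z/6Z (order 30) has exactly 30 irreducible complex representations.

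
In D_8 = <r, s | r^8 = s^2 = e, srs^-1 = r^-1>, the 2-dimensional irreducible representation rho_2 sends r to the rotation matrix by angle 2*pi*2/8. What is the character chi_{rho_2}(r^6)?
chi_{rho_2}(r^6) = 2*cos(2*pi*2*6/8) = -2

Argument: rho_2(r^6) is rotation by angle 2*pi*2*6/8, whose trace is 2*cos(2*pi*2*6/8) = -2.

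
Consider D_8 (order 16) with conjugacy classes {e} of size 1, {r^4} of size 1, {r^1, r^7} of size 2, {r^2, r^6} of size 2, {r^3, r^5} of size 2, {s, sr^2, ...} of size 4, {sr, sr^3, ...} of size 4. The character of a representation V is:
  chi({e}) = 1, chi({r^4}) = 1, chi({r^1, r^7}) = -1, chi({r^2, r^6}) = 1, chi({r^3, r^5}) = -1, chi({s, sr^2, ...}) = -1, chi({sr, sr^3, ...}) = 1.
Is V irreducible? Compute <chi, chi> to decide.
Irreducible: <chi, chi> = 1.

Why: <chi, chi> = (1/|G|) sum_C |C| * |chi(C)|^2 = (1/16)[1*|1|^2 + 1*|1|^2 + 2*|-1|^2 + 2*|1|^2 + 2*|-1|^2 + 4*|-1|^2 + 4*|1|^2]
  = (1/16)[(1) + (1) + (2) + (2) + (2) + (4) + (4)] = 16/16 = 1.
A character is irreducible iff <chi, chi> = 1, so this representation is irreducible.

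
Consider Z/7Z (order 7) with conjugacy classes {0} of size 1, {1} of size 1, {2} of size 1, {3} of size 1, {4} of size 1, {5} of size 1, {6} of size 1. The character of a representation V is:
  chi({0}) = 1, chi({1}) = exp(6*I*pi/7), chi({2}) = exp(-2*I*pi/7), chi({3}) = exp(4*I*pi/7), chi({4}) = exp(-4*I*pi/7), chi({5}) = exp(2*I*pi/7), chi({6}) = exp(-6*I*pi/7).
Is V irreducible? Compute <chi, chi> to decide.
Irreducible: <chi, chi> = 1.

Solution. <chi, chi> = (1/|G|) sum_C |C| * |chi(C)|^2 = (1/7)[1*|1|^2 + 1*|exp(6*I*pi/7)|^2 + 1*|exp(-2*I*pi/7)|^2 + 1*|exp(4*I*pi/7)|^2 + 1*|exp(-4*I*pi/7)|^2 + 1*|exp(2*I*pi/7)|^2 + 1*|exp(-6*I*pi/7)|^2]
  = (1/7)[(1) + (1) + (1) + (1) + (1) + (1) + (1)] = 7/7 = 1.
(Exp terms are combined using exp(i*s)*conj(exp(i*t)) = exp(i*(s-t)), and sums of them are collapsed using the identity that for every m > 1 the m distinct m-th roots of unity sum to 0, e.g. 1 + exp(2*I*pi/3) + exp(-2*I*pi/3) = 0.)
A character is irreducible iff <chi, chi> = 1, so this representation is irreducible.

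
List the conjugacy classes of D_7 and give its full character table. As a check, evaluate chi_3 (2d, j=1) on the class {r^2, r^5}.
Conjugacy classes: {e} of size 1, {r^1, r^6} of size 2, {r^2, r^5} of size 2, {r^3, r^4} of size 2, {s, sr, ..., sr^6} of size 7.
Character table:
  irrep \ class              {e} (size 1)  {r^1, r^6} (size 2)  {r^2, r^5} (size 2)  {r^3, r^4} (size 2)  {s, sr, ..., sr^6} (size 7)
  chi_1 (triv)               1             1                    1                    1                    1                          
  chi_2 (sign: r->1, s->-1)  1             1                    1                    1                    -1                         
  chi_3 (2d, j=1)            2             2*cos(2*pi/7)        -2*cos(3*pi/7)       -2*cos(pi/7)         0                          
  chi_4 (2d, j=2)            2             -2*cos(3*pi/7)       -2*cos(pi/7)         2*cos(2*pi/7)        0                          
  chi_5 (2d, j=3)            2             -2*cos(pi/7)         2*cos(2*pi/7)        -2*cos(3*pi/7)       0                          

Spot check: chi_3 (2d, j=1) on {r^2, r^5} = -2*cos(3*pi/7).

Solution. D_7 has order 2*7 = 14 with 5 conjugacy classes, hence 5 irreducibles. Sum of squared dims 1 + 1 + 4 + 4 + 4 = 14 = |G|. Linear characters come from the abelianisation; the 2-dimensional irreps have character r^k -> 2*cos(2*pi*j*k/7), reflections -> 0.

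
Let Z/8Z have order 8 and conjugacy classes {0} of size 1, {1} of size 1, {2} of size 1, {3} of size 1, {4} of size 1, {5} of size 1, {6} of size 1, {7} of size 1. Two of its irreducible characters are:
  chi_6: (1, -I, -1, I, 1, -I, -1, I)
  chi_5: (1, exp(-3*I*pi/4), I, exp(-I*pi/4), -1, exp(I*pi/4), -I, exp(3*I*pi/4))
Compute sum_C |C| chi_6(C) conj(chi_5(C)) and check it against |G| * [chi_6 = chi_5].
Sum = 0; so <chi_6, chi_5> = 0 (distinct irreducibles are orthogonal).

Justification: Compute term by term over conjugacy classes (|C| * chi_6(C) * conj(chi_5(C))):
  1*(1)*conj(1) + 1*(-I)*conj(exp(-3*I*pi/4)) + 1*(-1)*conj(I) + 1*(I)*conj(exp(-I*pi/4)) + 1*(1)*conj(-1) + 1*(-I)*conj(exp(I*pi/4)) + 1*(-1)*conj(-I) + 1*(I)*conj(exp(3*I*pi/4))
  = (1) + (-exp(-3*I*pi/4)) + (I) + (exp(3*I*pi/4)) + (-1) + (-exp(I*pi/4)) + (-I) + (exp(-I*pi/4))
  = 0.
(Exp terms are combined using exp(i*s)*conj(exp(i*t)) = exp(i*(s-t)), and sums of them are collapsed using the identity that for every m > 1 the m distinct m-th roots of unity sum to 0, e.g. 1 + exp(2*I*pi/3) + exp(-2*I*pi/3) = 0.)
Dividing by |G| = 8 gives 0/8 = 0, matching the row-orthogonality relation <chi_6, chi_5> = [chi_6 = chi_5].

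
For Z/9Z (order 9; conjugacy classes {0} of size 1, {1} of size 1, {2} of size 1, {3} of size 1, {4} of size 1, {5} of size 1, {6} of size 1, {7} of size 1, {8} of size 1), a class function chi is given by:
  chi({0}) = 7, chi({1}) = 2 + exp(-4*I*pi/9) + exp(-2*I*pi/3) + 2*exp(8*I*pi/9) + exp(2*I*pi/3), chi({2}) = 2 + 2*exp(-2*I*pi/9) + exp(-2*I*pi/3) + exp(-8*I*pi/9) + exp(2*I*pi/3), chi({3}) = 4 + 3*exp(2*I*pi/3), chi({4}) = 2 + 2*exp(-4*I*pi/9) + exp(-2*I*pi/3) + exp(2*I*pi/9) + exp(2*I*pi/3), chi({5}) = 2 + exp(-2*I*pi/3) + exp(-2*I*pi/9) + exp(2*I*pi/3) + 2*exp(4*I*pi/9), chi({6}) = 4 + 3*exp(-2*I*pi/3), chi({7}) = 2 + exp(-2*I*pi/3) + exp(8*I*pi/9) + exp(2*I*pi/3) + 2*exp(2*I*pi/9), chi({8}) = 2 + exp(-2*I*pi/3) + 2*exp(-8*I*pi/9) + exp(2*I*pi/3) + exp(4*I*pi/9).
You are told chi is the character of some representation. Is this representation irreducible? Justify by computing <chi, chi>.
Not irreducible (reducible): <chi, chi> = 11 > 1.

Justification: <chi, chi> = (1/|G|) sum_C |C| * |chi(C)|^2 = (1/9)[1*|7|^2 + 1*|2 + exp(-4*I*pi/9) + exp(-2*I*pi/3) + 2*exp(8*I*pi/9) + exp(2*I*pi/3)|^2 + 1*|2 + 2*exp(-2*I*pi/9) + exp(-2*I*pi/3) + exp(-8*I*pi/9) + exp(2*I*pi/3)|^2 + 1*|4 + 3*exp(2*I*pi/3)|^2 + 1*|2 + 2*exp(-4*I*pi/9) + exp(-2*I*pi/3) + exp(2*I*pi/9) + exp(2*I*pi/3)|^2 + 1*|2 + exp(-2*I*pi/3) + exp(-2*I*pi/9) + exp(2*I*pi/3) + 2*exp(4*I*pi/9)|^2 + 1*|4 + 3*exp(-2*I*pi/3)|^2 + 1*|2 + exp(-2*I*pi/3) + exp(8*I*pi/9) + exp(2*I*pi/3) + 2*exp(2*I*pi/9)|^2 + 1*|2 + exp(-2*I*pi/3) + 2*exp(-8*I*pi/9) + exp(2*I*pi/3) + exp(4*I*pi/9)|^2]
  = (1/9)[(49) + (11 + 7*exp(-2*I*pi/3) + 4*exp(-4*I*pi/9) + 3*exp(-2*I*pi/9) + 5*exp(-8*I*pi/9) + 5*exp(8*I*pi/9) + 3*exp(2*I*pi/9) + 4*exp(4*I*pi/9) + 7*exp(2*I*pi/3)) + (11 + 7*exp(-2*I*pi/3) + 5*exp(-2*I*pi/9) + 3*exp(-4*I*pi/9) + 4*exp(-8*I*pi/9) + 4*exp(8*I*pi/9) + 3*exp(4*I*pi/9) + 5*exp(2*I*pi/9) + 7*exp(2*I*pi/3)) + (13) + (11 + 7*exp(-2*I*pi/3) + 5*exp(-4*I*pi/9) + 4*exp(-2*I*pi/9) + 3*exp(-8*I*pi/9) + 3*exp(8*I*pi/9) + 4*exp(2*I*pi/9) + 5*exp(4*I*pi/9) + 7*exp(2*I*pi/3)) + (11 + 7*exp(-2*I*pi/3) + 5*exp(-4*I*pi/9) + 4*exp(-2*I*pi/9) + 3*exp(-8*I*pi/9) + 3*exp(8*I*pi/9) + 4*exp(2*I*pi/9) + 5*exp(4*I*pi/9) + 7*exp(2*I*pi/3)) + (13) + (11 + 7*exp(-2*I*pi/3) + 5*exp(-2*I*pi/9) + 3*exp(-4*I*pi/9) + 4*exp(-8*I*pi/9) + 4*exp(8*I*pi/9) + 3*exp(4*I*pi/9) + 5*exp(2*I*pi/9) + 7*exp(2*I*pi/3)) + (11 + 7*exp(-2*I*pi/3) + 4*exp(-4*I*pi/9) + 3*exp(-2*I*pi/9) + 5*exp(-8*I*pi/9) + 5*exp(8*I*pi/9) + 3*exp(2*I*pi/9) + 4*exp(4*I*pi/9) + 7*exp(2*I*pi/3))] = 99/9 = 11.
(Exp terms are combined using exp(i*s)*conj(exp(i*t)) = exp(i*(s-t)), and sums of them are collapsed using the identity that for every m > 1 the m distinct m-th roots of unity sum to 0, e.g. 1 + exp(2*I*pi/3) + exp(-2*I*pi/3) = 0.)
A character is irreducible iff <chi, chi> = 1, so this representation is reducible.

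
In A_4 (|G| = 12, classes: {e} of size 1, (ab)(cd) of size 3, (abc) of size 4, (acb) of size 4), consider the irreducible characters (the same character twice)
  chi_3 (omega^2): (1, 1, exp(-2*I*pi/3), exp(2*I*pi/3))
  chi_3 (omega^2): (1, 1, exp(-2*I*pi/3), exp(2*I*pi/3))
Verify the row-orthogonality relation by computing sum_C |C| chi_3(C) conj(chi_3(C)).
Sum = 12 = |G| = 12; so <chi_3, chi_3> = 1 (norm-1 confirms irreducibility).

Working: Compute term by term over conjugacy classes (|C| * chi_3(C) * conj(chi_3(C))):
  1*(1)*conj(1) + 3*(1)*conj(1) + 4*(exp(-2*I*pi/3))*conj(exp(-2*I*pi/3)) + 4*(exp(2*I*pi/3))*conj(exp(2*I*pi/3))
  = (1) + (3) + (4) + (4)
  = 12.
(Exp terms are combined using exp(i*s)*conj(exp(i*t)) = exp(i*(s-t)), and sums of them are collapsed using the identity that for every m > 1 the m distinct m-th roots of unity sum to 0, e.g. 1 + exp(2*I*pi/3) + exp(-2*I*pi/3) = 0.)
Dividing by |G| = 12 gives 12/12 = 1, matching the row-orthogonality relation <chi_3, chi_3> = [chi_3 = chi_3].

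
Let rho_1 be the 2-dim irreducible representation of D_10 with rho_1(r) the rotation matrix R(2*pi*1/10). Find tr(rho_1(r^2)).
chi_{rho_1}(r^2) = 2*cos(2*pi*1*2/10) = -1/2 + sqrt(5)/2

Justification: rho_1(r^2) is rotation by angle 2*pi*1*2/10, whose trace is 2*cos(2*pi*1*2/10) = -1/2 + sqrt(5)/2.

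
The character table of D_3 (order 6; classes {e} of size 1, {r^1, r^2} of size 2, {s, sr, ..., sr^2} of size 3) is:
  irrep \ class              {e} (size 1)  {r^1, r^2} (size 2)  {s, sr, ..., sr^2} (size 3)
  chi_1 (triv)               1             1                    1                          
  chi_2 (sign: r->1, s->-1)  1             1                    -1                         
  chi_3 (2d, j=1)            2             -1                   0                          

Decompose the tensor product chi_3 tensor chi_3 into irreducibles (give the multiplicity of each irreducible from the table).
chi_3 tensor chi_3 = chi_1 + chi_2 + chi_3 (all other irreducibles have multiplicity 0).

Explanation: The character of a tensor product is the pointwise product (chi_3 * chi_3)(C) = chi_3(C) * chi_3(C):
  {e}: (2)*(2), {r^1, r^2}: (-1)*(-1), {s, sr, ..., sr^2}: (0)*(0)
so (chi_3 * chi_3) takes values
  {e} -> 4, {r^1, r^2} -> 1, {s, sr, ..., sr^2} -> 0.
Now take the inner product of this character with each irreducible chi from the table, <chi_3*chi_3, chi> = (1/6) sum_C |C| (chi_3*chi_3)(C) conj(chi(C)):
  <chi_3*chi_3, chi_1> = (1/6)[1*(4)*conj(1) + 2*(1)*conj(1) + 3*(0)*conj(1)]
      = (1/6)[(4) + (2) + (0)] = 6/6 = 1
  <chi_3*chi_3, chi_2> = (1/6)[1*(4)*conj(1) + 2*(1)*conj(1) + 3*(0)*conj(-1)]
      = (1/6)[(4) + (2) + (0)] = 6/6 = 1
  <chi_3*chi_3, chi_3> = (1/6)[1*(4)*conj(2) + 2*(1)*conj(-1) + 3*(0)*conj(0)]
      = (1/6)[(8) + (-2) + (0)] = 6/6 = 1
Hence the multiplicities are chi_1: 1, chi_2: 1, chi_3: 1. Dimension check: dim(chi_3)*dim(chi_3) = 2*2 = 4 and sum (mult * dim) = 1*1 + 1*1 + 1*2 = 4.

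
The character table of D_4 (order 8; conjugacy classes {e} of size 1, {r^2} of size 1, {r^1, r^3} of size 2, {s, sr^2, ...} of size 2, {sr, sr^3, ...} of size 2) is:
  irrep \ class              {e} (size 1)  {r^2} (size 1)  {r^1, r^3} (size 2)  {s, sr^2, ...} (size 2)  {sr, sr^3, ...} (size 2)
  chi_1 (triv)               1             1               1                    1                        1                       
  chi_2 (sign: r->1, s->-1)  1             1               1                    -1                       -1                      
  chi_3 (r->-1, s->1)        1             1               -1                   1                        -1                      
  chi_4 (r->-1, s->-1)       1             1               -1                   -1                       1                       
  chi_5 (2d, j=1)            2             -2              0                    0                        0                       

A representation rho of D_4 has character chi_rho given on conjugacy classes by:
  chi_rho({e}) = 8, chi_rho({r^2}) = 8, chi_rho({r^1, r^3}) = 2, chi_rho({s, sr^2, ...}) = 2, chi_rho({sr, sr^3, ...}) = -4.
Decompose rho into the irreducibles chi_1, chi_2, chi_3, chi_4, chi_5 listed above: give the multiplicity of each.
Multiplicities: chi_1: 2, chi_2: 3, chi_3: 3, chi_4: 0, chi_5: 0.

Solution. Use <chi_rho, chi> = (1/|G|) sum_C |C| * chi_rho(C) * conj(chi(C)) with |G| = 8 for each irreducible chi in the table:
  <chi_rho, chi_1> = (1/8)[1*(8)*conj(1) + 1*(8)*conj(1) + 2*(2)*conj(1) + 2*(2)*conj(1) + 2*(-4)*conj(1)]
      = (1/8)[(8) + (8) + (4) + (4) + (-8)] = 16/8 = 2
  <chi_rho, chi_2> = (1/8)[1*(8)*conj(1) + 1*(8)*conj(1) + 2*(2)*conj(1) + 2*(2)*conj(-1) + 2*(-4)*conj(-1)]
      = (1/8)[(8) + (8) + (4) + (-4) + (8)] = 24/8 = 3
  <chi_rho, chi_3> = (1/8)[1*(8)*conj(1) + 1*(8)*conj(1) + 2*(2)*conj(-1) + 2*(2)*conj(1) + 2*(-4)*conj(-1)]
      = (1/8)[(8) + (8) + (-4) + (4) + (8)] = 24/8 = 3
  <chi_rho, chi_4> = (1/8)[1*(8)*conj(1) + 1*(8)*conj(1) + 2*(2)*conj(-1) + 2*(2)*conj(-1) + 2*(-4)*conj(1)]
      = (1/8)[(8) + (8) + (-4) + (-4) + (-8)] = 0/8 = 0
  <chi_rho, chi_5> = (1/8)[1*(8)*conj(2) + 1*(8)*conj(-2) + 2*(2)*conj(0) + 2*(2)*conj(0) + 2*(-4)*conj(0)]
      = (1/8)[(16) + (-16) + (0) + (0) + (0)] = 0/8 = 0
Dimension check: dim(rho) = sum (mult * dim) = 2*1 + 3*1 + 3*1 + 0*1 + 0*2 = 8 = chi_rho(e) = 8.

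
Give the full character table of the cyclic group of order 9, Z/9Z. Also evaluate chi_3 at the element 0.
Character table of Z/9Z (irreps indexed chi_0,...,chi_8 with chi_k(m) = zeta_9^(k*m), zeta_9 = exp(2*pi*i/9)):
  irrep \ class  {0} (size 1)  {1} (size 1)    {2} (size 1)    {3} (size 1)    {4} (size 1)    {5} (size 1)    {6} (size 1)    {7} (size 1)    {8} (size 1)  
  chi_0          1             1               1               1               1               1               1               1               1             
  chi_1          1             exp(2*I*pi/9)   exp(4*I*pi/9)   exp(2*I*pi/3)   exp(8*I*pi/9)   exp(-8*I*pi/9)  exp(-2*I*pi/3)  exp(-4*I*pi/9)  exp(-2*I*pi/9)
  chi_2          1             exp(4*I*pi/9)   exp(8*I*pi/9)   exp(-2*I*pi/3)  exp(-2*I*pi/9)  exp(2*I*pi/9)   exp(2*I*pi/3)   exp(-8*I*pi/9)  exp(-4*I*pi/9)
  chi_3          1             exp(2*I*pi/3)   exp(-2*I*pi/3)  1               exp(2*I*pi/3)   exp(-2*I*pi/3)  1               exp(2*I*pi/3)   exp(-2*I*pi/3)
  chi_4          1             exp(8*I*pi/9)   exp(-2*I*pi/9)  exp(2*I*pi/3)   exp(-4*I*pi/9)  exp(4*I*pi/9)   exp(-2*I*pi/3)  exp(2*I*pi/9)   exp(-8*I*pi/9)
  chi_5          1             exp(-8*I*pi/9)  exp(2*I*pi/9)   exp(-2*I*pi/3)  exp(4*I*pi/9)   exp(-4*I*pi/9)  exp(2*I*pi/3)   exp(-2*I*pi/9)  exp(8*I*pi/9) 
  chi_6          1             exp(-2*I*pi/3)  exp(2*I*pi/3)   1               exp(-2*I*pi/3)  exp(2*I*pi/3)   1               exp(-2*I*pi/3)  exp(2*I*pi/3) 
  chi_7          1             exp(-4*I*pi/9)  exp(-8*I*pi/9)  exp(2*I*pi/3)   exp(2*I*pi/9)   exp(-2*I*pi/9)  exp(-2*I*pi/3)  exp(8*I*pi/9)   exp(4*I*pi/9) 
  chi_8          1             exp(-2*I*pi/9)  exp(-4*I*pi/9)  exp(-2*I*pi/3)  exp(-8*I*pi/9)  exp(8*I*pi/9)   exp(2*I*pi/3)   exp(4*I*pi/9)   exp(2*I*pi/9) 

Spot check: chi_3(0) = zeta_9^(3*0) = zeta_9^0 = 1.

Details: Z/9Z is abelian, so all 9 irreducible complex representations are 1-dimensional. They are given by chi_k(m) = zeta_9^(k*m) for k = 0,...,8. Row orthogonality: sum_m chi_k(m) conj(chi_l(m)) = 9 * [k = l].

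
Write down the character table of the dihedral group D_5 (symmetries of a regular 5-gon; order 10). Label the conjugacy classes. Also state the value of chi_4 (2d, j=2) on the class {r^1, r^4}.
Conjugacy classes: {e} of size 1, {r^1, r^4} of size 2, {r^2, r^3} of size 2, {s, sr, ..., sr^4} of size 5.
Character table:
  irrep \ class              {e} (size 1)  {r^1, r^4} (size 2)  {r^2, r^3} (size 2)  {s, sr, ..., sr^4} (size 5)
  chi_1 (triv)               1             1                    1                    1                          
  chi_2 (sign: r->1, s->-1)  1             1                    1                    -1                         
  chi_3 (2d, j=1)            2             -1/2 + sqrt(5)/2     -sqrt(5)/2 - 1/2     0                          
  chi_4 (2d, j=2)            2             -sqrt(5)/2 - 1/2     -1/2 + sqrt(5)/2     0                          

Spot check: chi_4 (2d, j=2) on {r^1, r^4} = -sqrt(5)/2 - 1/2.

Why: D_5 has order 2*5 = 10 with 4 conjugacy classes, hence 4 irreducibles. Sum of squared dims 1 + 1 + 4 + 4 = 10 = |G|. Linear characters come from the abelianisation; the 2-dimensional irreps have character r^k -> 2*cos(2*pi*j*k/5), reflections -> 0.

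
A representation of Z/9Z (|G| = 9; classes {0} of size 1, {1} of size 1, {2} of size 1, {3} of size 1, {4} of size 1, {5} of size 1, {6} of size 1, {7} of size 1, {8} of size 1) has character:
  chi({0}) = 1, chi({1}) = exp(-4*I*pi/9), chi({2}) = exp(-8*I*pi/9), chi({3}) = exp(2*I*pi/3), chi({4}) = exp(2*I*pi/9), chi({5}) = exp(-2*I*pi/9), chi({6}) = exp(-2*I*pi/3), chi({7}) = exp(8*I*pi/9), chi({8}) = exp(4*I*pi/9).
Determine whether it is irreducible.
Irreducible: <chi, chi> = 1.

<chi, chi> = (1/|G|) sum_C |C| * |chi(C)|^2 = (1/9)[1*|1|^2 + 1*|exp(-4*I*pi/9)|^2 + 1*|exp(-8*I*pi/9)|^2 + 1*|exp(2*I*pi/3)|^2 + 1*|exp(2*I*pi/9)|^2 + 1*|exp(-2*I*pi/9)|^2 + 1*|exp(-2*I*pi/3)|^2 + 1*|exp(8*I*pi/9)|^2 + 1*|exp(4*I*pi/9)|^2]
  = (1/9)[(1) + (1) + (1) + (1) + (1) + (1) + (1) + (1) + (1)] = 9/9 = 1.
(Exp terms are combined using exp(i*s)*conj(exp(i*t)) = exp(i*(s-t)), and sums of them are collapsed using the identity that for every m > 1 the m distinct m-th roots of unity sum to 0, e.g. 1 + exp(2*I*pi/3) + exp(-2*I*pi/3) = 0.)
A character is irreducible iff <chi, chi> = 1, so this representation is irreducible.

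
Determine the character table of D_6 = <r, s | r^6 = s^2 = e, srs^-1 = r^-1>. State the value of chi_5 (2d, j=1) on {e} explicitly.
Conjugacy classes: {e} of size 1, {r^3} of size 1, {r^1, r^5} of size 2, {r^2, r^4} of size 2, {s, sr^2, ...} of size 3, {sr, sr^3, ...} of size 3.
Character table:
  irrep \ class              {e} (size 1)  {r^3} (size 1)  {r^1, r^5} (size 2)  {r^2, r^4} (size 2)  {s, sr^2, ...} (size 3)  {sr, sr^3, ...} (size 3)
  chi_1 (triv)               1             1               1                    1                    1                        1                       
  chi_2 (sign: r->1, s->-1)  1             1               1                    1                    -1                       -1                      
  chi_3 (r->-1, s->1)        1             -1              -1                   1                    1                        -1                      
  chi_4 (r->-1, s->-1)       1             -1              -1                   1                    -1                       1                       
  chi_5 (2d, j=1)            2             -2              1                    -1                   0                        0                       
  chi_6 (2d, j=2)            2             2               -1                   -1                   0                        0                       

Spot check: chi_5 (2d, j=1) on {e} = 2.

Why: D_6 has order 2*6 = 12 with 6 conjugacy classes, hence 6 irreducibles. Sum of squared dims 1 + 1 + 1 + 1 + 4 + 4 = 12 = |G|. Linear characters come from the abelianisation; the 2-dimensional irreps have character r^k -> 2*cos(2*pi*j*k/6), reflections -> 0.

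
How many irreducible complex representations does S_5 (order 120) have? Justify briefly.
7

Derivation: The number of irreducible complex representations of a finite group equals its number of conjugacy classes. Conjugacy classes in S_5 correspond to cycle types, i.e. partitions of 5; there are p(5) = 7 of them, so S_5 (order 120) has exactly 7 irreducible complex representations.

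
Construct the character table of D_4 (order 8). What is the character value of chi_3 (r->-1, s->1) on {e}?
Conjugacy classes: {e} of size 1, {r^2} of size 1, {r^1, r^3} of size 2, {s, sr^2, ...} of size 2, {sr, sr^3, ...} of size 2.
Character table:
  irrep \ class              {e} (size 1)  {r^2} (size 1)  {r^1, r^3} (size 2)  {s, sr^2, ...} (size 2)  {sr, sr^3, ...} (size 2)
  chi_1 (triv)               1             1               1                    1                        1                       
  chi_2 (sign: r->1, s->-1)  1             1               1                    -1                       -1                      
  chi_3 (r->-1, s->1)        1             1               -1                   1                        -1                      
  chi_4 (r->-1, s->-1)       1             1               -1                   -1                       1                       
  chi_5 (2d, j=1)            2             -2              0                    0                        0                       

Spot check: chi_3 (r->-1, s->1) on {e} = 1.

Why: D_4 has order 2*4 = 8 with 5 conjugacy classes, hence 5 irreducibles. Sum of squared dims 1 + 1 + 1 + 1 + 4 = 8 = |G|. Linear characters come from the abelianisation; the 2-dimensional irreps have character r^k -> 2*cos(2*pi*j*k/4), reflections -> 0.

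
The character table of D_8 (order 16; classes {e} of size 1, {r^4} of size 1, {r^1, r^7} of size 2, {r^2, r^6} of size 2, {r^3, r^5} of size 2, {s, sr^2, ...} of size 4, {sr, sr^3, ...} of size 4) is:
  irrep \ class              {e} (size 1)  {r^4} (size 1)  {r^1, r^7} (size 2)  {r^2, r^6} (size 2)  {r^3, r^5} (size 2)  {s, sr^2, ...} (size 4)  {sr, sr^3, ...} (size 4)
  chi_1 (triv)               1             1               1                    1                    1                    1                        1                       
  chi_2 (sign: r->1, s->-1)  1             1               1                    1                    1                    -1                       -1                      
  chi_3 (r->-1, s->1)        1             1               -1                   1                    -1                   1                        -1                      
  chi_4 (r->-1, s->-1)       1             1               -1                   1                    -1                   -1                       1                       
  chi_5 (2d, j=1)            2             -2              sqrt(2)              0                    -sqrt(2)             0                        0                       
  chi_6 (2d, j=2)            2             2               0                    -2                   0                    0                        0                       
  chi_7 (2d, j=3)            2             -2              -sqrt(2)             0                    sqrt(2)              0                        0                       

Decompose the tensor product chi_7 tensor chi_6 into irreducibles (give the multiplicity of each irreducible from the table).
chi_7 tensor chi_6 = chi_5 + chi_7 (all other irreducibles have multiplicity 0).

Details: The character of a tensor product is the pointwise product (chi_7 * chi_6)(C) = chi_7(C) * chi_6(C):
  {e}: (2)*(2), {r^4}: (-2)*(2), {r^1, r^7}: (-sqrt(2))*(0), {r^2, r^6}: (0)*(-2), {r^3, r^5}: (sqrt(2))*(0), {s, sr^2, ...}: (0)*(0), {sr, sr^3, ...}: (0)*(0)
so (chi_7 * chi_6) takes values
  {e} -> 4, {r^4} -> -4, {r^1, r^7} -> 0, {r^2, r^6} -> 0, {r^3, r^5} -> 0, {s, sr^2, ...} -> 0, {sr, sr^3, ...} -> 0.
Now take the inner product of this character with each irreducible chi from the table, <chi_7*chi_6, chi> = (1/16) sum_C |C| (chi_7*chi_6)(C) conj(chi(C)):
  <chi_7*chi_6, chi_1> = (1/16)[1*(4)*conj(1) + 1*(-4)*conj(1) + 2*(0)*conj(1) + 2*(0)*conj(1) + 2*(0)*conj(1) + 4*(0)*conj(1) + 4*(0)*conj(1)]
      = (1/16)[(4) + (-4) + (0) + (0) + (0) + (0) + (0)] = 0/16 = 0
  <chi_7*chi_6, chi_2> = (1/16)[1*(4)*conj(1) + 1*(-4)*conj(1) + 2*(0)*conj(1) + 2*(0)*conj(1) + 2*(0)*conj(1) + 4*(0)*conj(-1) + 4*(0)*conj(-1)]
      = (1/16)[(4) + (-4) + (0) + (0) + (0) + (0) + (0)] = 0/16 = 0
  <chi_7*chi_6, chi_3> = (1/16)[1*(4)*conj(1) + 1*(-4)*conj(1) + 2*(0)*conj(-1) + 2*(0)*conj(1) + 2*(0)*conj(-1) + 4*(0)*conj(1) + 4*(0)*conj(-1)]
      = (1/16)[(4) + (-4) + (0) + (0) + (0) + (0) + (0)] = 0/16 = 0
  <chi_7*chi_6, chi_4> = (1/16)[1*(4)*conj(1) + 1*(-4)*conj(1) + 2*(0)*conj(-1) + 2*(0)*conj(1) + 2*(0)*conj(-1) + 4*(0)*conj(-1) + 4*(0)*conj(1)]
      = (1/16)[(4) + (-4) + (0) + (0) + (0) + (0) + (0)] = 0/16 = 0
  <chi_7*chi_6, chi_5> = (1/16)[1*(4)*conj(2) + 1*(-4)*conj(-2) + 2*(0)*conj(sqrt(2)) + 2*(0)*conj(0) + 2*(0)*conj(-sqrt(2)) + 4*(0)*conj(0) + 4*(0)*conj(0)]
      = (1/16)[(8) + (8) + (0) + (0) + (0) + (0) + (0)] = 16/16 = 1
  <chi_7*chi_6, chi_6> = (1/16)[1*(4)*conj(2) + 1*(-4)*conj(2) + 2*(0)*conj(0) + 2*(0)*conj(-2) + 2*(0)*conj(0) + 4*(0)*conj(0) + 4*(0)*conj(0)]
      = (1/16)[(8) + (-8) + (0) + (0) + (0) + (0) + (0)] = 0/16 = 0
  <chi_7*chi_6, chi_7> = (1/16)[1*(4)*conj(2) + 1*(-4)*conj(-2) + 2*(0)*conj(-sqrt(2)) + 2*(0)*conj(0) + 2*(0)*conj(sqrt(2)) + 4*(0)*conj(0) + 4*(0)*conj(0)]
      = (1/16)[(8) + (8) + (0) + (0) + (0) + (0) + (0)] = 16/16 = 1
Hence the multiplicities are chi_5: 1, chi_7: 1. Dimension check: dim(chi_7)*dim(chi_6) = 2*2 = 4 and sum (mult * dim) = 1*2 + 1*2 = 4.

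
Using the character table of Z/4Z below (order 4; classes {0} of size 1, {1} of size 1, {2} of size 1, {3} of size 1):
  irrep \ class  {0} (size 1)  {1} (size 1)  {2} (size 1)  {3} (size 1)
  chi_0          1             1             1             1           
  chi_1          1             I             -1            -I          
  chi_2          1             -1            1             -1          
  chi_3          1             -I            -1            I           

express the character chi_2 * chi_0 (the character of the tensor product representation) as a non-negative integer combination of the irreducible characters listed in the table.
chi_2 tensor chi_0 = chi_2 (all other irreducibles have multiplicity 0).

Solution. The character of a tensor product is the pointwise product (chi_2 * chi_0)(C) = chi_2(C) * chi_0(C):
  {0}: (1)*(1), {1}: (-1)*(1), {2}: (1)*(1), {3}: (-1)*(1)
so (chi_2 * chi_0) takes values
  {0} -> 1, {1} -> -1, {2} -> 1, {3} -> -1.
Now take the inner product of this character with each irreducible chi from the table, <chi_2*chi_0, chi> = (1/4) sum_C |C| (chi_2*chi_0)(C) conj(chi(C)):
  <chi_2*chi_0, chi_0> = (1/4)[1*(1)*conj(1) + 1*(-1)*conj(1) + 1*(1)*conj(1) + 1*(-1)*conj(1)]
      = (1/4)[(1) + (-1) + (1) + (-1)] = 0/4 = 0
  <chi_2*chi_0, chi_1> = (1/4)[1*(1)*conj(1) + 1*(-1)*conj(I) + 1*(1)*conj(-1) + 1*(-1)*conj(-I)]
      = (1/4)[(1) + (I) + (-1) + (-I)] = 0/4 = 0
  <chi_2*chi_0, chi_2> = (1/4)[1*(1)*conj(1) + 1*(-1)*conj(-1) + 1*(1)*conj(1) + 1*(-1)*conj(-1)]
      = (1/4)[(1) + (1) + (1) + (1)] = 4/4 = 1
  <chi_2*chi_0, chi_3> = (1/4)[1*(1)*conj(1) + 1*(-1)*conj(-I) + 1*(1)*conj(-1) + 1*(-1)*conj(I)]
      = (1/4)[(1) + (-I) + (-1) + (I)] = 0/4 = 0
(Exp terms are combined using exp(i*s)*conj(exp(i*t)) = exp(i*(s-t)), and sums of them are collapsed using the identity that for every m > 1 the m distinct m-th roots of unity sum to 0, e.g. 1 + exp(2*I*pi/3) + exp(-2*I*pi/3) = 0.)
Hence the multiplicities are chi_2: 1. Dimension check: dim(chi_2)*dim(chi_0) = 1*1 = 1 and sum (mult * dim) = 1*1 = 1.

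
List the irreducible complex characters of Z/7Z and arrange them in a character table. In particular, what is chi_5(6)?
Character table of Z/7Z (irreps indexed chi_0,...,chi_6 with chi_k(m) = zeta_7^(k*m), zeta_7 = exp(2*pi*i/7)):
  irrep \ class  {0} (size 1)  {1} (size 1)    {2} (size 1)    {3} (size 1)    {4} (size 1)    {5} (size 1)    {6} (size 1)  
  chi_0          1             1               1               1               1               1               1             
  chi_1          1             exp(2*I*pi/7)   exp(4*I*pi/7)   exp(6*I*pi/7)   exp(-6*I*pi/7)  exp(-4*I*pi/7)  exp(-2*I*pi/7)
  chi_2          1             exp(4*I*pi/7)   exp(-6*I*pi/7)  exp(-2*I*pi/7)  exp(2*I*pi/7)   exp(6*I*pi/7)   exp(-4*I*pi/7)
  chi_3          1             exp(6*I*pi/7)   exp(-2*I*pi/7)  exp(4*I*pi/7)   exp(-4*I*pi/7)  exp(2*I*pi/7)   exp(-6*I*pi/7)
  chi_4          1             exp(-6*I*pi/7)  exp(2*I*pi/7)   exp(-4*I*pi/7)  exp(4*I*pi/7)   exp(-2*I*pi/7)  exp(6*I*pi/7) 
  chi_5          1             exp(-4*I*pi/7)  exp(6*I*pi/7)   exp(2*I*pi/7)   exp(-2*I*pi/7)  exp(-6*I*pi/7)  exp(4*I*pi/7) 
  chi_6          1             exp(-2*I*pi/7)  exp(-4*I*pi/7)  exp(-6*I*pi/7)  exp(6*I*pi/7)   exp(4*I*pi/7)   exp(2*I*pi/7) 

Spot check: chi_5(6) = zeta_7^(5*6) = zeta_7^30 = exp(4*I*pi/7).

Z/7Z is abelian, so all 7 irreducible complex representations are 1-dimensional. They are given by chi_k(m) = zeta_7^(k*m) for k = 0,...,6. Row orthogonality: sum_m chi_k(m) conj(chi_l(m)) = 7 * [k = l].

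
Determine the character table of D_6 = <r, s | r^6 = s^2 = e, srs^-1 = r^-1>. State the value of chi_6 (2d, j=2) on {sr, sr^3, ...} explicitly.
Conjugacy classes: {e} of size 1, {r^3} of size 1, {r^1, r^5} of size 2, {r^2, r^4} of size 2, {s, sr^2, ...} of size 3, {sr, sr^3, ...} of size 3.
Character table:
  irrep \ class              {e} (size 1)  {r^3} (size 1)  {r^1, r^5} (size 2)  {r^2, r^4} (size 2)  {s, sr^2, ...} (size 3)  {sr, sr^3, ...} (size 3)
  chi_1 (triv)               1             1               1                    1                    1                        1                       
  chi_2 (sign: r->1, s->-1)  1             1               1                    1                    -1                       -1                      
  chi_3 (r->-1, s->1)        1             -1              -1                   1                    1                        -1                      
  chi_4 (r->-1, s->-1)       1             -1              -1                   1                    -1                       1                       
  chi_5 (2d, j=1)            2             -2              1                    -1                   0                        0                       
  chi_6 (2d, j=2)            2             2               -1                   -1                   0                        0                       

Spot check: chi_6 (2d, j=2) on {sr, sr^3, ...} = 0.

D_6 has order 2*6 = 12 with 6 conjugacy classes, hence 6 irreducibles. Sum of squared dims 1 + 1 + 1 + 1 + 4 + 4 = 12 = |G|. Linear characters come from the abelianisation; the 2-dimensional irreps have character r^k -> 2*cos(2*pi*j*k/6), reflections -> 0.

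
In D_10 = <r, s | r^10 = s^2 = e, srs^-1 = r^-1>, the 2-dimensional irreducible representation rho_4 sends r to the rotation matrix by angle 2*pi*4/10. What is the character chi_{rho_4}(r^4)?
chi_{rho_4}(r^4) = 2*cos(2*pi*4*4/10) = -sqrt(5)/2 - 1/2

rho_4(r^4) is rotation by angle 2*pi*4*4/10, whose trace is 2*cos(2*pi*4*4/10) = -sqrt(5)/2 - 1/2.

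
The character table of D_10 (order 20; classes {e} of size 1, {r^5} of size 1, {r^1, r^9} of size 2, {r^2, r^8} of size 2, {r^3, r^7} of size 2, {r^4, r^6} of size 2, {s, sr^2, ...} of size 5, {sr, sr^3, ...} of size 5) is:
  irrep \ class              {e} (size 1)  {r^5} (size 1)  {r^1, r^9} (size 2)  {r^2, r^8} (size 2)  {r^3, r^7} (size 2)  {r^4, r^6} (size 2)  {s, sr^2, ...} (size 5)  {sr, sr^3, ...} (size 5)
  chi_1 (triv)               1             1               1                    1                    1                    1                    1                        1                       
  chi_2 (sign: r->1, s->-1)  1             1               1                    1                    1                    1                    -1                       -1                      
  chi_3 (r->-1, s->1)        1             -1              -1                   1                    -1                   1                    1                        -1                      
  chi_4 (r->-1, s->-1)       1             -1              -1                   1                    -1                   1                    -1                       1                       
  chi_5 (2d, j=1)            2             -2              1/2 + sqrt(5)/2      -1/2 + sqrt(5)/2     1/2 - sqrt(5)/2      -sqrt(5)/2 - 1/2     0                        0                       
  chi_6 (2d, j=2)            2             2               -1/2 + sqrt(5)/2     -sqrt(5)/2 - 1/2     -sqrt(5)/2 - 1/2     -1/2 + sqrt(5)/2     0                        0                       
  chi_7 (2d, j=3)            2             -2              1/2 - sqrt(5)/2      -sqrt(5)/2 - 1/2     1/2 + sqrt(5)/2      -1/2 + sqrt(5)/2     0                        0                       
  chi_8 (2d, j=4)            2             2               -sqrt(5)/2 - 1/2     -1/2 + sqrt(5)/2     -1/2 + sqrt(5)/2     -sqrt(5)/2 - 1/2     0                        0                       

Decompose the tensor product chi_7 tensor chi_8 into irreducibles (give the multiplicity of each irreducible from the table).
chi_7 tensor chi_8 = chi_5 + chi_7 (all other irreducibles have multiplicity 0).

Solution. The character of a tensor product is the pointwise product (chi_7 * chi_8)(C) = chi_7(C) * chi_8(C):
  {e}: (2)*(2), {r^5}: (-2)*(2), {r^1, r^9}: (1/2 - sqrt(5)/2)*(-sqrt(5)/2 - 1/2), {r^2, r^8}: (-sqrt(5)/2 - 1/2)*(-1/2 + sqrt(5)/2), {r^3, r^7}: (1/2 + sqrt(5)/2)*(-1/2 + sqrt(5)/2), {r^4, r^6}: (-1/2 + sqrt(5)/2)*(-sqrt(5)/2 - 1/2), {s, sr^2, ...}: (0)*(0), {sr, sr^3, ...}: (0)*(0)
so (chi_7 * chi_8) takes values
  {e} -> 4, {r^5} -> -4, {r^1, r^9} -> 1, {r^2, r^8} -> -1, {r^3, r^7} -> 1, {r^4, r^6} -> -1, {s, sr^2, ...} -> 0, {sr, sr^3, ...} -> 0.
Now take the inner product of this character with each irreducible chi from the table, <chi_7*chi_8, chi> = (1/20) sum_C |C| (chi_7*chi_8)(C) conj(chi(C)):
  <chi_7*chi_8, chi_1> = (1/20)[1*(4)*conj(1) + 1*(-4)*conj(1) + 2*(1)*conj(1) + 2*(-1)*conj(1) + 2*(1)*conj(1) + 2*(-1)*conj(1) + 5*(0)*conj(1) + 5*(0)*conj(1)]
      = (1/20)[(4) + (-4) + (2) + (-2) + (2) + (-2) + (0) + (0)] = 0/20 = 0
  <chi_7*chi_8, chi_2> = (1/20)[1*(4)*conj(1) + 1*(-4)*conj(1) + 2*(1)*conj(1) + 2*(-1)*conj(1) + 2*(1)*conj(1) + 2*(-1)*conj(1) + 5*(0)*conj(-1) + 5*(0)*conj(-1)]
      = (1/20)[(4) + (-4) + (2) + (-2) + (2) + (-2) + (0) + (0)] = 0/20 = 0
  <chi_7*chi_8, chi_3> = (1/20)[1*(4)*conj(1) + 1*(-4)*conj(-1) + 2*(1)*conj(-1) + 2*(-1)*conj(1) + 2*(1)*conj(-1) + 2*(-1)*conj(1) + 5*(0)*conj(1) + 5*(0)*conj(-1)]
      = (1/20)[(4) + (4) + (-2) + (-2) + (-2) + (-2) + (0) + (0)] = 0/20 = 0
  <chi_7*chi_8, chi_4> = (1/20)[1*(4)*conj(1) + 1*(-4)*conj(-1) + 2*(1)*conj(-1) + 2*(-1)*conj(1) + 2*(1)*conj(-1) + 2*(-1)*conj(1) + 5*(0)*conj(-1) + 5*(0)*conj(1)]
      = (1/20)[(4) + (4) + (-2) + (-2) + (-2) + (-2) + (0) + (0)] = 0/20 = 0
  <chi_7*chi_8, chi_5> = (1/20)[1*(4)*conj(2) + 1*(-4)*conj(-2) + 2*(1)*conj(1/2 + sqrt(5)/2) + 2*(-1)*conj(-1/2 + sqrt(5)/2) + 2*(1)*conj(1/2 - sqrt(5)/2) + 2*(-1)*conj(-sqrt(5)/2 - 1/2) + 5*(0)*conj(0) + 5*(0)*conj(0)]
      = (1/20)[(8) + (8) + (1 + sqrt(5)) + (1 - sqrt(5)) + (1 - sqrt(5)) + (1 + sqrt(5)) + (0) + (0)] = 20/20 = 1
  <chi_7*chi_8, chi_6> = (1/20)[1*(4)*conj(2) + 1*(-4)*conj(2) + 2*(1)*conj(-1/2 + sqrt(5)/2) + 2*(-1)*conj(-sqrt(5)/2 - 1/2) + 2*(1)*conj(-sqrt(5)/2 - 1/2) + 2*(-1)*conj(-1/2 + sqrt(5)/2) + 5*(0)*conj(0) + 5*(0)*conj(0)]
      = (1/20)[(8) + (-8) + (-1 + sqrt(5)) + (1 + sqrt(5)) + (-sqrt(5) - 1) + (1 - sqrt(5)) + (0) + (0)] = 0/20 = 0
  <chi_7*chi_8, chi_7> = (1/20)[1*(4)*conj(2) + 1*(-4)*conj(-2) + 2*(1)*conj(1/2 - sqrt(5)/2) + 2*(-1)*conj(-sqrt(5)/2 - 1/2) + 2*(1)*conj(1/2 + sqrt(5)/2) + 2*(-1)*conj(-1/2 + sqrt(5)/2) + 5*(0)*conj(0) + 5*(0)*conj(0)]
      = (1/20)[(8) + (8) + (1 - sqrt(5)) + (1 + sqrt(5)) + (1 + sqrt(5)) + (1 - sqrt(5)) + (0) + (0)] = 20/20 = 1
  <chi_7*chi_8, chi_8> = (1/20)[1*(4)*conj(2) + 1*(-4)*conj(2) + 2*(1)*conj(-sqrt(5)/2 - 1/2) + 2*(-1)*conj(-1/2 + sqrt(5)/2) + 2*(1)*conj(-1/2 + sqrt(5)/2) + 2*(-1)*conj(-sqrt(5)/2 - 1/2) + 5*(0)*conj(0) + 5*(0)*conj(0)]
      = (1/20)[(8) + (-8) + (-sqrt(5) - 1) + (1 - sqrt(5)) + (-1 + sqrt(5)) + (1 + sqrt(5)) + (0) + (0)] = 0/20 = 0
Hence the multiplicities are chi_5: 1, chi_7: 1. Dimension check: dim(chi_7)*dim(chi_8) = 2*2 = 4 and sum (mult * dim) = 1*2 + 1*2 = 4.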